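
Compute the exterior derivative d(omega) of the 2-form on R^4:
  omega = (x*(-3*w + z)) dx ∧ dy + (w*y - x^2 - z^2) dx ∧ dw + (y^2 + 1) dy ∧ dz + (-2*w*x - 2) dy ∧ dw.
d(omega) = (x) dx ∧ dy ∧ dz + (-3*w - 3*x) dx ∧ dy ∧ dw + (2*z) dx ∧ dz ∧ dw

For a 2-form omega = sum_{i<j} g_{ij} dx_i ∧ dx_j, the exterior derivative is
  d(omega) = sum_{i<j} d(g_{ij}) ∧ dx_i ∧ dx_j = sum_{i<j, k} (∂g_{ij}/∂x_k) dx_k ∧ dx_i ∧ dx_j.
Expand each term, using dx_k ∧ dx_i ∧ dx_j = sgn(permutation) dx_{(a)} ∧ dx_{(b)} ∧ dx_{(c)} with (a < b < c) sorted:
  d(x*(-3*w + z)) includes (∂/∂z)(x*(-3*w + z)) dz = (x) dz, which multiplied by dx ∧ dy gives (x) dx ∧ dy ∧ dz
  d(x*(-3*w + z)) includes (∂/∂w)(x*(-3*w + z)) dw = (-3*x) dw, which multiplied by dx ∧ dy gives (-3*x) dx ∧ dy ∧ dw
  d(w*y - x^2 - z^2) includes (∂/∂y)(w*y - x^2 - z^2) dy = (w) dy, which multiplied by dx ∧ dw gives (-w) dx ∧ dy ∧ dw
  d(w*y - x^2 - z^2) includes (∂/∂z)(w*y - x^2 - z^2) dz = (-2*z) dz, which multiplied by dx ∧ dw gives (2*z) dx ∧ dz ∧ dw
  d(-2*w*x - 2) includes (∂/∂x)(-2*w*x - 2) dx = (-2*w) dx, which multiplied by dy ∧ dw gives (-2*w) dx ∧ dy ∧ dw
Collecting like 3-forms: d(omega) = (x) dx ∧ dy ∧ dz + (-3*w - 3*x) dx ∧ dy ∧ dw + (2*z) dx ∧ dz ∧ dw.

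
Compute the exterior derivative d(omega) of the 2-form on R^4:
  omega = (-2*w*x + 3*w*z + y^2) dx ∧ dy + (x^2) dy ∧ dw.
d(omega) = (3*w) dx ∧ dy ∧ dz + (3*z) dx ∧ dy ∧ dw

For a 2-form omega = sum_{i<j} g_{ij} dx_i ∧ dx_j, the exterior derivative is
  d(omega) = sum_{i<j} d(g_{ij}) ∧ dx_i ∧ dx_j = sum_{i<j, k} (∂g_{ij}/∂x_k) dx_k ∧ dx_i ∧ dx_j.
Expand each term, using dx_k ∧ dx_i ∧ dx_j = sgn(permutation) dx_{(a)} ∧ dx_{(b)} ∧ dx_{(c)} with (a < b < c) sorted:
  d(-2*w*x + 3*w*z + y^2) includes (∂/∂z)(-2*w*x + 3*w*z + y^2) dz = (3*w) dz, which multiplied by dx ∧ dy gives (3*w) dx ∧ dy ∧ dz
  d(-2*w*x + 3*w*z + y^2) includes (∂/∂w)(-2*w*x + 3*w*z + y^2) dw = (-2*x + 3*z) dw, which multiplied by dx ∧ dy gives (-2*x + 3*z) dx ∧ dy ∧ dw
  d(x^2) includes (∂/∂x)(x^2) dx = (2*x) dx, which multiplied by dy ∧ dw gives (2*x) dx ∧ dy ∧ dw
Collecting like 3-forms: d(omega) = (3*w) dx ∧ dy ∧ dz + (3*z) dx ∧ dy ∧ dw.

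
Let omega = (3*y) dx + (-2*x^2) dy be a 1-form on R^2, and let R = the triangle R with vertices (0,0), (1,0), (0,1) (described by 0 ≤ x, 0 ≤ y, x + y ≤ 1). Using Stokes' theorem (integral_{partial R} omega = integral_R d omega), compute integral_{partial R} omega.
integral_(partial R) omega = -13/6

Stokes: integral_partial_R omega = integral_R d omega with d omega = (∂Q/∂x - ∂P/∂y) dx ∧ dy.
  ∂Q/∂x = -4*x
  ∂P/∂y = 3
  integrand = ∂Q/∂x - ∂P/∂y = -4*x - 3.
Integrating over R: integral_0^1 integral_0^{1-x} (-4*x - 3) dy dx = -13/6.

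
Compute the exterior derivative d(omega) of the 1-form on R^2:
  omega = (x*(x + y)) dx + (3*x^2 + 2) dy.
d(omega) = (5*x) dx ∧ dy

For a 1-form omega = sum_i f_i dx_i, the exterior derivative is
  d(omega) = sum_{i < j} (∂f_j/∂x_i - ∂f_i/∂x_j) dx_i ∧ dx_j.
  coefficient of dx ∧ dy: ∂f_2/∂x - ∂f_1/∂y = ∂(3*x^2 + 2)/∂x - ∂(x*(x + y))/∂y = 5*x
Assembling: d(omega) = (5*x) dx ∧ dy.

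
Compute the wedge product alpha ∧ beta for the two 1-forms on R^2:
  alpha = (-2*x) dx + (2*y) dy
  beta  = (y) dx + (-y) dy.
alpha ∧ beta = (2*y*(x - y)) dx ∧ dy

Distribute the wedge, using dx_i ∧ dx_j = -dx_j ∧ dx_i and dx_i ∧ dx_i = 0. For each pair (i, j) with i < j, the coefficient of dx_i ∧ dx_j in alpha ∧ beta is (alpha_i * beta_j - alpha_j * beta_i). Collecting: alpha ∧ beta = (2*y*(x - y)) dx ∧ dy.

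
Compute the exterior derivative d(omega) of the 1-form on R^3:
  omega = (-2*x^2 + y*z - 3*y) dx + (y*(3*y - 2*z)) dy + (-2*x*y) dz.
d(omega) = (3 - z) dx ∧ dy + (-3*y) dx ∧ dz + (-2*x + 2*y) dy ∧ dz

For a 1-form omega = sum_i f_i dx_i, the exterior derivative is
  d(omega) = sum_{i < j} (∂f_j/∂x_i - ∂f_i/∂x_j) dx_i ∧ dx_j.
  coefficient of dx ∧ dy: ∂f_2/∂x - ∂f_1/∂y = ∂(y*(3*y - 2*z))/∂x - ∂(-2*x^2 + y*z - 3*y)/∂y = 3 - z
  coefficient of dx ∧ dz: ∂f_3/∂x - ∂f_1/∂z = ∂(-2*x*y)/∂x - ∂(-2*x^2 + y*z - 3*y)/∂z = -3*y
  coefficient of dy ∧ dz: ∂f_3/∂y - ∂f_2/∂z = ∂(-2*x*y)/∂y - ∂(y*(3*y - 2*z))/∂z = -2*x + 2*y
Assembling: d(omega) = (3 - z) dx ∧ dy + (-3*y) dx ∧ dz + (-2*x + 2*y) dy ∧ dz.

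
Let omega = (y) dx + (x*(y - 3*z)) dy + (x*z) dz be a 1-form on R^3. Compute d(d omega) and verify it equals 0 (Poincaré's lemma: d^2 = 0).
d(d omega) = 0

Step 1: d omega = sum_{i<j} (∂f_j/∂x_i - ∂f_i/∂x_j) dx_i ∧ dx_j:
  coeff of dx ∧ dy: y - 3*z - 1
  coeff of dx ∧ dz: z
  coeff of dy ∧ dz: 3*x
Step 2: Apply d again to each 2-form coefficient. The only possible 3-form in R^3 is dx ∧ dy ∧ dz, with coefficient
  ∂(coeff of dy∧dz)/∂x - ∂(coeff of dx∧dz)/∂y + ∂(coeff of dx∧dy)/∂z
  = ∂/∂x (3*x) - ∂/∂y (z) + ∂/∂z (y - 3*z - 1).
Each of these terms simplifies to sums of mixed partials that cancel in pairs. The result is 0 (by equality of mixed partials for smooth functions — Schwarz / Clairaut).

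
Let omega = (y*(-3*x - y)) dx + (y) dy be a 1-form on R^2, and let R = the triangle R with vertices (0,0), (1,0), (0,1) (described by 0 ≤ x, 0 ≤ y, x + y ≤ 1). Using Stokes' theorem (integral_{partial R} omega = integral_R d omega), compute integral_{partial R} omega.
integral_(partial R) omega = 5/6

Stokes: integral_partial_R omega = integral_R d omega with d omega = (∂Q/∂x - ∂P/∂y) dx ∧ dy.
  ∂Q/∂x = 0
  ∂P/∂y = -3*x - 2*y
  integrand = ∂Q/∂x - ∂P/∂y = 3*x + 2*y.
Integrating over R: integral_0^1 integral_0^{1-x} (3*x + 2*y) dy dx = 5/6.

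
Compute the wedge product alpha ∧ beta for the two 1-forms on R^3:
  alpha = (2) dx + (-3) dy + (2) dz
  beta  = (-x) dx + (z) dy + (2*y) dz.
alpha ∧ beta = (-3*x + 2*z) dx ∧ dy + (2*x + 4*y) dx ∧ dz + (-6*y - 2*z) dy ∧ dz

Distribute the wedge, using dx_i ∧ dx_j = -dx_j ∧ dx_i and dx_i ∧ dx_i = 0. For each pair (i, j) with i < j, the coefficient of dx_i ∧ dx_j in alpha ∧ beta is (alpha_i * beta_j - alpha_j * beta_i). Collecting: alpha ∧ beta = (-3*x + 2*z) dx ∧ dy + (2*x + 4*y) dx ∧ dz + (-6*y - 2*z) dy ∧ dz.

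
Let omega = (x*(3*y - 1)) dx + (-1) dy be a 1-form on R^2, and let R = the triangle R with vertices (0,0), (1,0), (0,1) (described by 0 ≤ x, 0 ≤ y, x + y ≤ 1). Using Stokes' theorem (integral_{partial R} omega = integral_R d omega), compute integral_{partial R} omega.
integral_(partial R) omega = -1/2

Stokes: integral_partial_R omega = integral_R d omega with d omega = (∂Q/∂x - ∂P/∂y) dx ∧ dy.
  ∂Q/∂x = 0
  ∂P/∂y = 3*x
  integrand = ∂Q/∂x - ∂P/∂y = -3*x.
Integrating over R: integral_0^1 integral_0^{1-x} (-3*x) dy dx = -1/2.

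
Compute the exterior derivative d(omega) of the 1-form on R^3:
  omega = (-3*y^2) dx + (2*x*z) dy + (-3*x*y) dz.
d(omega) = (6*y + 2*z) dx ∧ dy + (-3*y) dx ∧ dz + (-5*x) dy ∧ dz

For a 1-form omega = sum_i f_i dx_i, the exterior derivative is
  d(omega) = sum_{i < j} (∂f_j/∂x_i - ∂f_i/∂x_j) dx_i ∧ dx_j.
  coefficient of dx ∧ dy: ∂f_2/∂x - ∂f_1/∂y = ∂(2*x*z)/∂x - ∂(-3*y^2)/∂y = 6*y + 2*z
  coefficient of dx ∧ dz: ∂f_3/∂x - ∂f_1/∂z = ∂(-3*x*y)/∂x - ∂(-3*y^2)/∂z = -3*y
  coefficient of dy ∧ dz: ∂f_3/∂y - ∂f_2/∂z = ∂(-3*x*y)/∂y - ∂(2*x*z)/∂z = -5*x
Assembling: d(omega) = (6*y + 2*z) dx ∧ dy + (-3*y) dx ∧ dz + (-5*x) dy ∧ dz.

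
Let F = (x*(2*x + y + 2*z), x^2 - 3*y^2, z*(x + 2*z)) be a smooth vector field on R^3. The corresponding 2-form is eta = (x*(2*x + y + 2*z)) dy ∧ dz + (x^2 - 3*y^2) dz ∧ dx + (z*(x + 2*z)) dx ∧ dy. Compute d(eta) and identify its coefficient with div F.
d(eta) = (5*x - 5*y + 6*z) dx ∧ dy ∧ dz; div F = 5*x - 5*y + 6*z

For a 2-form in R^3 of the form above, applying d gives a 3-form with coefficient ∂P/∂x + ∂Q/∂y + ∂R/∂z:
  ∂P/∂x = 4*x + y + 2*z
  ∂Q/∂y = -6*y
  ∂R/∂z = x + 4*z
Sum = 5*x - 5*y + 6*z, which is exactly div F.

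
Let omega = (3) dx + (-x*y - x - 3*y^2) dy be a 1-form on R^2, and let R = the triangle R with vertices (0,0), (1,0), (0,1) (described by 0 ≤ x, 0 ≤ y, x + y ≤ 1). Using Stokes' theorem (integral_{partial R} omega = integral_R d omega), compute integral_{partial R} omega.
integral_(partial R) omega = -2/3

Stokes: integral_partial_R omega = integral_R d omega with d omega = (∂Q/∂x - ∂P/∂y) dx ∧ dy.
  ∂Q/∂x = -y - 1
  ∂P/∂y = 0
  integrand = ∂Q/∂x - ∂P/∂y = -y - 1.
Integrating over R: integral_0^1 integral_0^{1-x} (-y - 1) dy dx = -2/3.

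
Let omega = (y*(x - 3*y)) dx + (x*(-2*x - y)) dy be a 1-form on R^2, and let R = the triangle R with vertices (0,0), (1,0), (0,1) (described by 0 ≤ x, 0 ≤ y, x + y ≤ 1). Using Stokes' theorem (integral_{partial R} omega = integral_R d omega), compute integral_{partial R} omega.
integral_(partial R) omega = 0

Stokes: integral_partial_R omega = integral_R d omega with d omega = (∂Q/∂x - ∂P/∂y) dx ∧ dy.
  ∂Q/∂x = -4*x - y
  ∂P/∂y = x - 6*y
  integrand = ∂Q/∂x - ∂P/∂y = -5*x + 5*y.
Integrating over R: integral_0^1 integral_0^{1-x} (-5*x + 5*y) dy dx = 0.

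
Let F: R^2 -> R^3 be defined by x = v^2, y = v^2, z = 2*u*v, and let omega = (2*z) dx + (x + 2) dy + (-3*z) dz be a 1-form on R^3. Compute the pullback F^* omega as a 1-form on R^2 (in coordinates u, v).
F^* omega = (-12*u*v^2) du + (2*v*(-6*u^2 + 4*u*v + v^2 + 2)) dv

Using F^*(f dg) = (f ∘ F) d(g ∘ F), substitute each coordinate x_i by F_i(u, v) in f_i, and replace dx_i by d F_i = (∂F_i/∂u) du + (∂F_i/∂v) dv.
  For the x component: f_1(F) = 4*u*v; d F_1 = (0) du + (2*v) dv
  For the y component: f_2(F) = v^2 + 2; d F_2 = (0) du + (2*v) dv
  For the z component: f_3(F) = -6*u*v; d F_3 = (2*v) du + (2*u) dv
Combining and collecting du, dv coefficients:
  coeff of du: -12*u*v^2
  coeff of dv: 2*v*(-6*u^2 + 4*u*v + v^2 + 2)
F^* omega = (-12*u*v^2) du + (2*v*(-6*u^2 + 4*u*v + v^2 + 2)) dv.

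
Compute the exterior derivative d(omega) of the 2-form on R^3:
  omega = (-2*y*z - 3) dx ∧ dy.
d(omega) = (-2*y) dx ∧ dy ∧ dz

For a 2-form omega = sum_{i<j} g_{ij} dx_i ∧ dx_j, the exterior derivative is
  d(omega) = sum_{i<j} d(g_{ij}) ∧ dx_i ∧ dx_j = sum_{i<j, k} (∂g_{ij}/∂x_k) dx_k ∧ dx_i ∧ dx_j.
Expand each term, using dx_k ∧ dx_i ∧ dx_j = sgn(permutation) dx_{(a)} ∧ dx_{(b)} ∧ dx_{(c)} with (a < b < c) sorted:
  d(-2*y*z - 3) includes (∂/∂z)(-2*y*z - 3) dz = (-2*y) dz, which multiplied by dx ∧ dy gives (-2*y) dx ∧ dy ∧ dz
Collecting like 3-forms: d(omega) = (-2*y) dx ∧ dy ∧ dz.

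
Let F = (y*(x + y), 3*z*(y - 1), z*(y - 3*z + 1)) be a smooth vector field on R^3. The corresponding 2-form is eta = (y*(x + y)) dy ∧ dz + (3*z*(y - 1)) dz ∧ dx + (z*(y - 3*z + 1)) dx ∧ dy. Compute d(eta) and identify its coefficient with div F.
d(eta) = (2*y - 3*z + 1) dx ∧ dy ∧ dz; div F = 2*y - 3*z + 1

For a 2-form in R^3 of the form above, applying d gives a 3-form with coefficient ∂P/∂x + ∂Q/∂y + ∂R/∂z:
  ∂P/∂x = y
  ∂Q/∂y = 3*z
  ∂R/∂z = y - 6*z + 1
Sum = 2*y - 3*z + 1, which is exactly div F.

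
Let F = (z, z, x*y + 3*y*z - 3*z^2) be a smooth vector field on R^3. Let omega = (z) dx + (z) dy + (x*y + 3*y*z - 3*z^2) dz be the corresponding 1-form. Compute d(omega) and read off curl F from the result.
d(omega) = (x + 3*z - 1) dy ∧ dz + (1 - y) dz ∧ dx + (0) dx ∧ dy; curl F = (x + 3*z - 1, 1 - y, 0)

d omega = sum_{i<j} (∂f_j/∂x_i - ∂f_i/∂x_j) dx_i ∧ dx_j. Under the identification (dy ∧ dz, dz ∧ dx, dx ∧ dy) ↔ (e_x, e_y, e_z), the coefficients are exactly the components of curl F. Compute:
  ∂R/∂y - ∂Q/∂z = (x + 3*z) - (1) = x + 3*z - 1
  ∂P/∂z - ∂R/∂x = (1) - (y) = 1 - y
  ∂Q/∂x - ∂P/∂y = (0) - (0) = 0.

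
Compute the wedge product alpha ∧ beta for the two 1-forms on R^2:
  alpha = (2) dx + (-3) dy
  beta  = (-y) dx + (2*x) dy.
alpha ∧ beta = (4*x - 3*y) dx ∧ dy

Distribute the wedge, using dx_i ∧ dx_j = -dx_j ∧ dx_i and dx_i ∧ dx_i = 0. For each pair (i, j) with i < j, the coefficient of dx_i ∧ dx_j in alpha ∧ beta is (alpha_i * beta_j - alpha_j * beta_i). Collecting: alpha ∧ beta = (4*x - 3*y) dx ∧ dy.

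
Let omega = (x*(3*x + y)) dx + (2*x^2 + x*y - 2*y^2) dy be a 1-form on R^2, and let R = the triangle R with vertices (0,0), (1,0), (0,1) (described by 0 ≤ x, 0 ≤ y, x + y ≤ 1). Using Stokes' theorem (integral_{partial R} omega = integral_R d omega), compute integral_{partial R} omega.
integral_(partial R) omega = 2/3

Stokes: integral_partial_R omega = integral_R d omega with d omega = (∂Q/∂x - ∂P/∂y) dx ∧ dy.
  ∂Q/∂x = 4*x + y
  ∂P/∂y = x
  integrand = ∂Q/∂x - ∂P/∂y = 3*x + y.
Integrating over R: integral_0^1 integral_0^{1-x} (3*x + y) dy dx = 2/3.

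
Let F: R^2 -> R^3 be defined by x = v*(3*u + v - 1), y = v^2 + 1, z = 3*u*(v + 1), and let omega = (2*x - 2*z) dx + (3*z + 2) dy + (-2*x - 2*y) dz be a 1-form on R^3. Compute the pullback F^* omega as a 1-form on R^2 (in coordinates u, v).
F^* omega = (-18*u*v^2 - 36*u*v - 6*v^3 - 12*v^2 - 6) du + (-18*u^2*v - 18*u^2 + 12*u*v^2 + 6*u*v + 4*v^3 - 6*v^2 + 6*v) dv

Using F^*(f dg) = (f ∘ F) d(g ∘ F), substitute each coordinate x_i by F_i(u, v) in f_i, and replace dx_i by d F_i = (∂F_i/∂u) du + (∂F_i/∂v) dv.
  For the x component: f_1(F) = -6*u + 2*v^2 - 2*v; d F_1 = (3*v) du + (3*u + 2*v - 1) dv
  For the y component: f_2(F) = 9*u*v + 9*u + 2; d F_2 = (0) du + (2*v) dv
  For the z component: f_3(F) = -6*u*v - 4*v^2 + 2*v - 2; d F_3 = (3*v + 3) du + (3*u) dv
Combining and collecting du, dv coefficients:
  coeff of du: -18*u*v^2 - 36*u*v - 6*v^3 - 12*v^2 - 6
  coeff of dv: -18*u^2*v - 18*u^2 + 12*u*v^2 + 6*u*v + 4*v^3 - 6*v^2 + 6*v
F^* omega = (-18*u*v^2 - 36*u*v - 6*v^3 - 12*v^2 - 6) du + (-18*u^2*v - 18*u^2 + 12*u*v^2 + 6*u*v + 4*v^3 - 6*v^2 + 6*v) dv.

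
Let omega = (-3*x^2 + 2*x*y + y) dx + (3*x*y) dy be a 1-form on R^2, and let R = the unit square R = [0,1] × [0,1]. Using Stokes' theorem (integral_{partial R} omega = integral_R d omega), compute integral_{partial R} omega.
integral_(partial R) omega = -1/2

Stokes: integral_partial_R omega = integral_R d omega with d omega = (∂Q/∂x - ∂P/∂y) dx ∧ dy.
  ∂Q/∂x = 3*y
  ∂P/∂y = 2*x + 1
  integrand = ∂Q/∂x - ∂P/∂y = -2*x + 3*y - 1.
Integrating over R: integral_0^1 integral_0^1 (-2*x + 3*y - 1) dx dy = -1/2.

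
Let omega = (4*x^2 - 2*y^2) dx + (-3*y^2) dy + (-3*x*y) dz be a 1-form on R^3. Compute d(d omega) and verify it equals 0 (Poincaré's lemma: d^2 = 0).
d(d omega) = 0

Step 1: d omega = sum_{i<j} (∂f_j/∂x_i - ∂f_i/∂x_j) dx_i ∧ dx_j:
  coeff of dx ∧ dy: 4*y
  coeff of dx ∧ dz: -3*y
  coeff of dy ∧ dz: -3*x
Step 2: Apply d again to each 2-form coefficient. The only possible 3-form in R^3 is dx ∧ dy ∧ dz, with coefficient
  ∂(coeff of dy∧dz)/∂x - ∂(coeff of dx∧dz)/∂y + ∂(coeff of dx∧dy)/∂z
  = ∂/∂x (-3*x) - ∂/∂y (-3*y) + ∂/∂z (4*y).
Each of these terms simplifies to sums of mixed partials that cancel in pairs. The result is 0 (by equality of mixed partials for smooth functions — Schwarz / Clairaut).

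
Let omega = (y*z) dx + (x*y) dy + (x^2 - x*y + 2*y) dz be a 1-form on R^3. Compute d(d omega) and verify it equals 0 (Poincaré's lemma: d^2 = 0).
d(d omega) = 0

Step 1: d omega = sum_{i<j} (∂f_j/∂x_i - ∂f_i/∂x_j) dx_i ∧ dx_j:
  coeff of dx ∧ dy: y - z
  coeff of dx ∧ dz: 2*x - 2*y
  coeff of dy ∧ dz: 2 - x
Step 2: Apply d again to each 2-form coefficient. The only possible 3-form in R^3 is dx ∧ dy ∧ dz, with coefficient
  ∂(coeff of dy∧dz)/∂x - ∂(coeff of dx∧dz)/∂y + ∂(coeff of dx∧dy)/∂z
  = ∂/∂x (2 - x) - ∂/∂y (2*x - 2*y) + ∂/∂z (y - z).
Each of these terms simplifies to sums of mixed partials that cancel in pairs. The result is 0 (by equality of mixed partials for smooth functions — Schwarz / Clairaut).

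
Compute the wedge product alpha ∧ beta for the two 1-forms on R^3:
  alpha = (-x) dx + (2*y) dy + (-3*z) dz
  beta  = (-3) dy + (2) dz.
alpha ∧ beta = (3*x) dx ∧ dy + (-2*x) dx ∧ dz + (4*y - 9*z) dy ∧ dz

Distribute the wedge, using dx_i ∧ dx_j = -dx_j ∧ dx_i and dx_i ∧ dx_i = 0. For each pair (i, j) with i < j, the coefficient of dx_i ∧ dx_j in alpha ∧ beta is (alpha_i * beta_j - alpha_j * beta_i). Collecting: alpha ∧ beta = (3*x) dx ∧ dy + (-2*x) dx ∧ dz + (4*y - 9*z) dy ∧ dz.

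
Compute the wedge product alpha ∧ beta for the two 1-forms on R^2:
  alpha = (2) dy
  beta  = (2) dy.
alpha ∧ beta = 0

Distribute the wedge, using dx_i ∧ dx_j = -dx_j ∧ dx_i and dx_i ∧ dx_i = 0. For each pair (i, j) with i < j, the coefficient of dx_i ∧ dx_j in alpha ∧ beta is (alpha_i * beta_j - alpha_j * beta_i). Collecting: alpha ∧ beta = 0.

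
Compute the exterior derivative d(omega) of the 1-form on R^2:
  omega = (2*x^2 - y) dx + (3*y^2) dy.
d(omega) = (1) dx ∧ dy

For a 1-form omega = sum_i f_i dx_i, the exterior derivative is
  d(omega) = sum_{i < j} (∂f_j/∂x_i - ∂f_i/∂x_j) dx_i ∧ dx_j.
  coefficient of dx ∧ dy: ∂f_2/∂x - ∂f_1/∂y = ∂(3*y^2)/∂x - ∂(2*x^2 - y)/∂y = 1
Assembling: d(omega) = (1) dx ∧ dy.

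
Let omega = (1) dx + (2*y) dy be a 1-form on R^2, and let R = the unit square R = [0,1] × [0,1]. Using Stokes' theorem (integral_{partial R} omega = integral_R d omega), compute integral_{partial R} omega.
integral_(partial R) omega = 0

Stokes: integral_partial_R omega = integral_R d omega with d omega = (∂Q/∂x - ∂P/∂y) dx ∧ dy.
  ∂Q/∂x = 0
  ∂P/∂y = 0
  integrand = ∂Q/∂x - ∂P/∂y = 0.
Integrating over R: integral_0^1 integral_0^1 (0) dx dy = 0.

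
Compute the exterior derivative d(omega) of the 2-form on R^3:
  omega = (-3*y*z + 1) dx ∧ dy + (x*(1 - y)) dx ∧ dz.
d(omega) = (x - 3*y) dx ∧ dy ∧ dz

For a 2-form omega = sum_{i<j} g_{ij} dx_i ∧ dx_j, the exterior derivative is
  d(omega) = sum_{i<j} d(g_{ij}) ∧ dx_i ∧ dx_j = sum_{i<j, k} (∂g_{ij}/∂x_k) dx_k ∧ dx_i ∧ dx_j.
Expand each term, using dx_k ∧ dx_i ∧ dx_j = sgn(permutation) dx_{(a)} ∧ dx_{(b)} ∧ dx_{(c)} with (a < b < c) sorted:
  d(-3*y*z + 1) includes (∂/∂z)(-3*y*z + 1) dz = (-3*y) dz, which multiplied by dx ∧ dy gives (-3*y) dx ∧ dy ∧ dz
  d(x*(1 - y)) includes (∂/∂y)(x*(1 - y)) dy = (-x) dy, which multiplied by dx ∧ dz gives (x) dx ∧ dy ∧ dz
Collecting like 3-forms: d(omega) = (x - 3*y) dx ∧ dy ∧ dz.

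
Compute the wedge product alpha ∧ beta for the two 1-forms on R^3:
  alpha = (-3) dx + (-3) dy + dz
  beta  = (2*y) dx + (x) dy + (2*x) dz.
alpha ∧ beta = (-3*x + 6*y) dx ∧ dy + (-6*x - 2*y) dx ∧ dz + (-7*x) dy ∧ dz

Distribute the wedge, using dx_i ∧ dx_j = -dx_j ∧ dx_i and dx_i ∧ dx_i = 0. For each pair (i, j) with i < j, the coefficient of dx_i ∧ dx_j in alpha ∧ beta is (alpha_i * beta_j - alpha_j * beta_i). Collecting: alpha ∧ beta = (-3*x + 6*y) dx ∧ dy + (-6*x - 2*y) dx ∧ dz + (-7*x) dy ∧ dz.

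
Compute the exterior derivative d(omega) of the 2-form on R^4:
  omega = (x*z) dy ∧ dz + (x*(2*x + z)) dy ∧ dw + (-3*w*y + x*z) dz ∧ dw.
d(omega) = (z) dx ∧ dy ∧ dz + (4*x + z) dx ∧ dy ∧ dw + (-3*w - x) dy ∧ dz ∧ dw + (z) dx ∧ dz ∧ dw

For a 2-form omega = sum_{i<j} g_{ij} dx_i ∧ dx_j, the exterior derivative is
  d(omega) = sum_{i<j} d(g_{ij}) ∧ dx_i ∧ dx_j = sum_{i<j, k} (∂g_{ij}/∂x_k) dx_k ∧ dx_i ∧ dx_j.
Expand each term, using dx_k ∧ dx_i ∧ dx_j = sgn(permutation) dx_{(a)} ∧ dx_{(b)} ∧ dx_{(c)} with (a < b < c) sorted:
  d(x*z) includes (∂/∂x)(x*z) dx = (z) dx, which multiplied by dy ∧ dz gives (z) dx ∧ dy ∧ dz
  d(x*(2*x + z)) includes (∂/∂x)(x*(2*x + z)) dx = (4*x + z) dx, which multiplied by dy ∧ dw gives (4*x + z) dx ∧ dy ∧ dw
  d(x*(2*x + z)) includes (∂/∂z)(x*(2*x + z)) dz = (x) dz, which multiplied by dy ∧ dw gives (-x) dy ∧ dz ∧ dw
  d(-3*w*y + x*z) includes (∂/∂x)(-3*w*y + x*z) dx = (z) dx, which multiplied by dz ∧ dw gives (z) dx ∧ dz ∧ dw
  d(-3*w*y + x*z) includes (∂/∂y)(-3*w*y + x*z) dy = (-3*w) dy, which multiplied by dz ∧ dw gives (-3*w) dy ∧ dz ∧ dw
Collecting like 3-forms: d(omega) = (z) dx ∧ dy ∧ dz + (4*x + z) dx ∧ dy ∧ dw + (-3*w - x) dy ∧ dz ∧ dw + (z) dx ∧ dz ∧ dw.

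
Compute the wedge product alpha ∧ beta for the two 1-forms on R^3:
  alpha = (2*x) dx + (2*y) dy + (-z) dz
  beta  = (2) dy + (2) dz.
alpha ∧ beta = (4*x) dx ∧ dy + (4*x) dx ∧ dz + (4*y + 2*z) dy ∧ dz

Distribute the wedge, using dx_i ∧ dx_j = -dx_j ∧ dx_i and dx_i ∧ dx_i = 0. For each pair (i, j) with i < j, the coefficient of dx_i ∧ dx_j in alpha ∧ beta is (alpha_i * beta_j - alpha_j * beta_i). Collecting: alpha ∧ beta = (4*x) dx ∧ dy + (4*x) dx ∧ dz + (4*y + 2*z) dy ∧ dz.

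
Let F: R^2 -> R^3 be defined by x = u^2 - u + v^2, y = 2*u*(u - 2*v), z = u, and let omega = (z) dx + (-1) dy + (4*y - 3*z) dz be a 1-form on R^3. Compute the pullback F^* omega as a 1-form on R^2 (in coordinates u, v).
F^* omega = (10*u^2 - 16*u*v - 8*u + 4*v) du + (2*u*(v + 2)) dv

Using F^*(f dg) = (f ∘ F) d(g ∘ F), substitute each coordinate x_i by F_i(u, v) in f_i, and replace dx_i by d F_i = (∂F_i/∂u) du + (∂F_i/∂v) dv.
  For the x component: f_1(F) = u; d F_1 = (2*u - 1) du + (2*v) dv
  For the y component: f_2(F) = -1; d F_2 = (4*u - 4*v) du + (-4*u) dv
  For the z component: f_3(F) = u*(8*u - 16*v - 3); d F_3 = (1) du + (0) dv
Combining and collecting du, dv coefficients:
  coeff of du: 10*u^2 - 16*u*v - 8*u + 4*v
  coeff of dv: 2*u*(v + 2)
F^* omega = (10*u^2 - 16*u*v - 8*u + 4*v) du + (2*u*(v + 2)) dv.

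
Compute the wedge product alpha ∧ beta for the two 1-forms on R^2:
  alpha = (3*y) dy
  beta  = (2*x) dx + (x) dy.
alpha ∧ beta = (-6*x*y) dx ∧ dy

Distribute the wedge, using dx_i ∧ dx_j = -dx_j ∧ dx_i and dx_i ∧ dx_i = 0. For each pair (i, j) with i < j, the coefficient of dx_i ∧ dx_j in alpha ∧ beta is (alpha_i * beta_j - alpha_j * beta_i). Collecting: alpha ∧ beta = (-6*x*y) dx ∧ dy.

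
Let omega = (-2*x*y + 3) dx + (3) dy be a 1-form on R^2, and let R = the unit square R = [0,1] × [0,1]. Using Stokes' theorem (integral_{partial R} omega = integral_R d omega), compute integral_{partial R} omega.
integral_(partial R) omega = 1

Stokes: integral_partial_R omega = integral_R d omega with d omega = (∂Q/∂x - ∂P/∂y) dx ∧ dy.
  ∂Q/∂x = 0
  ∂P/∂y = -2*x
  integrand = ∂Q/∂x - ∂P/∂y = 2*x.
Integrating over R: integral_0^1 integral_0^1 (2*x) dx dy = 1.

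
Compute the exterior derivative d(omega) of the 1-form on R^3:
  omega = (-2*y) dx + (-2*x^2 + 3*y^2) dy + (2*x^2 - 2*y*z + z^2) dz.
d(omega) = (2 - 4*x) dx ∧ dy + (4*x) dx ∧ dz + (-2*z) dy ∧ dz

For a 1-form omega = sum_i f_i dx_i, the exterior derivative is
  d(omega) = sum_{i < j} (∂f_j/∂x_i - ∂f_i/∂x_j) dx_i ∧ dx_j.
  coefficient of dx ∧ dy: ∂f_2/∂x - ∂f_1/∂y = ∂(-2*x^2 + 3*y^2)/∂x - ∂(-2*y)/∂y = 2 - 4*x
  coefficient of dx ∧ dz: ∂f_3/∂x - ∂f_1/∂z = ∂(2*x^2 - 2*y*z + z^2)/∂x - ∂(-2*y)/∂z = 4*x
  coefficient of dy ∧ dz: ∂f_3/∂y - ∂f_2/∂z = ∂(2*x^2 - 2*y*z + z^2)/∂y - ∂(-2*x^2 + 3*y^2)/∂z = -2*z
Assembling: d(omega) = (2 - 4*x) dx ∧ dy + (4*x) dx ∧ dz + (-2*z) dy ∧ dz.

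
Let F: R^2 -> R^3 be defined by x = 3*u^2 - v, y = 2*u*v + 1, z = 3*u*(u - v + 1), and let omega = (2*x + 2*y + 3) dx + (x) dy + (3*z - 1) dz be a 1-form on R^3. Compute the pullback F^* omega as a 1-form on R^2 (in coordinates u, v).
F^* omega = (90*u^3 - 51*u^2*v + 81*u^2 + 27*u*v^2 - 66*u*v + 51*u - 2*v^2 + 3*v - 3) du + (-21*u^3 + 27*u^2*v - 33*u^2 - 6*u*v + 3*u + 2*v - 5) dv

Using F^*(f dg) = (f ∘ F) d(g ∘ F), substitute each coordinate x_i by F_i(u, v) in f_i, and replace dx_i by d F_i = (∂F_i/∂u) du + (∂F_i/∂v) dv.
  For the x component: f_1(F) = 6*u^2 + 4*u*v - 2*v + 5; d F_1 = (6*u) du + (-1) dv
  For the y component: f_2(F) = 3*u^2 - v; d F_2 = (2*v) du + (2*u) dv
  For the z component: f_3(F) = 9*u^2 - 9*u*v + 9*u - 1; d F_3 = (6*u - 3*v + 3) du + (-3*u) dv
Combining and collecting du, dv coefficients:
  coeff of du: 90*u^3 - 51*u^2*v + 81*u^2 + 27*u*v^2 - 66*u*v + 51*u - 2*v^2 + 3*v - 3
  coeff of dv: -21*u^3 + 27*u^2*v - 33*u^2 - 6*u*v + 3*u + 2*v - 5
F^* omega = (90*u^3 - 51*u^2*v + 81*u^2 + 27*u*v^2 - 66*u*v + 51*u - 2*v^2 + 3*v - 3) du + (-21*u^3 + 27*u^2*v - 33*u^2 - 6*u*v + 3*u + 2*v - 5) dv.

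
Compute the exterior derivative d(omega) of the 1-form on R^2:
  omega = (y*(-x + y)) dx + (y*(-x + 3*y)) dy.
d(omega) = (x - 3*y) dx ∧ dy

For a 1-form omega = sum_i f_i dx_i, the exterior derivative is
  d(omega) = sum_{i < j} (∂f_j/∂x_i - ∂f_i/∂x_j) dx_i ∧ dx_j.
  coefficient of dx ∧ dy: ∂f_2/∂x - ∂f_1/∂y = ∂(y*(-x + 3*y))/∂x - ∂(y*(-x + y))/∂y = x - 3*y
Assembling: d(omega) = (x - 3*y) dx ∧ dy.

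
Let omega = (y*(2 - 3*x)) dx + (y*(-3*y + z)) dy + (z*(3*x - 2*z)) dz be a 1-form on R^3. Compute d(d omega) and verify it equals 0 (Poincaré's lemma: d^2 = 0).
d(d omega) = 0

Step 1: d omega = sum_{i<j} (∂f_j/∂x_i - ∂f_i/∂x_j) dx_i ∧ dx_j:
  coeff of dx ∧ dy: 3*x - 2
  coeff of dx ∧ dz: 3*z
  coeff of dy ∧ dz: -y
Step 2: Apply d again to each 2-form coefficient. The only possible 3-form in R^3 is dx ∧ dy ∧ dz, with coefficient
  ∂(coeff of dy∧dz)/∂x - ∂(coeff of dx∧dz)/∂y + ∂(coeff of dx∧dy)/∂z
  = ∂/∂x (-y) - ∂/∂y (3*z) + ∂/∂z (3*x - 2).
Each of these terms simplifies to sums of mixed partials that cancel in pairs. The result is 0 (by equality of mixed partials for smooth functions — Schwarz / Clairaut).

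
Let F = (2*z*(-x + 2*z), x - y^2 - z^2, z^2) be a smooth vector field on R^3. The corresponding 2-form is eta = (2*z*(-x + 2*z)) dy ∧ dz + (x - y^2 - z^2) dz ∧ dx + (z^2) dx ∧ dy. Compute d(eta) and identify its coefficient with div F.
d(eta) = (-2*y) dx ∧ dy ∧ dz; div F = -2*y

For a 2-form in R^3 of the form above, applying d gives a 3-form with coefficient ∂P/∂x + ∂Q/∂y + ∂R/∂z:
  ∂P/∂x = -2*z
  ∂Q/∂y = -2*y
  ∂R/∂z = 2*z
Sum = -2*y, which is exactly div F.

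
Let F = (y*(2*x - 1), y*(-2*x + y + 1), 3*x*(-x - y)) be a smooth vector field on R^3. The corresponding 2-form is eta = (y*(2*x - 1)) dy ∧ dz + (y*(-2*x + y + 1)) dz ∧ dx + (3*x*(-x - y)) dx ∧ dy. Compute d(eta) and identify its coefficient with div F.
d(eta) = (-2*x + 4*y + 1) dx ∧ dy ∧ dz; div F = -2*x + 4*y + 1

For a 2-form in R^3 of the form above, applying d gives a 3-form with coefficient ∂P/∂x + ∂Q/∂y + ∂R/∂z:
  ∂P/∂x = 2*y
  ∂Q/∂y = -2*x + 2*y + 1
  ∂R/∂z = 0
Sum = -2*x + 4*y + 1, which is exactly div F.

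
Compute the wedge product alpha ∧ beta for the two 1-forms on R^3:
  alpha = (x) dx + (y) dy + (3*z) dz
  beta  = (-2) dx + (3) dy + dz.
alpha ∧ beta = (3*x + 2*y) dx ∧ dy + (x + 6*z) dx ∧ dz + (y - 9*z) dy ∧ dz

Distribute the wedge, using dx_i ∧ dx_j = -dx_j ∧ dx_i and dx_i ∧ dx_i = 0. For each pair (i, j) with i < j, the coefficient of dx_i ∧ dx_j in alpha ∧ beta is (alpha_i * beta_j - alpha_j * beta_i). Collecting: alpha ∧ beta = (3*x + 2*y) dx ∧ dy + (x + 6*z) dx ∧ dz + (y - 9*z) dy ∧ dz.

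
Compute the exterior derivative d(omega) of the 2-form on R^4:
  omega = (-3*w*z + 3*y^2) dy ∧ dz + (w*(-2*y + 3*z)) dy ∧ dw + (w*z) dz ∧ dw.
d(omega) = (-3*w - 3*z) dy ∧ dz ∧ dw

For a 2-form omega = sum_{i<j} g_{ij} dx_i ∧ dx_j, the exterior derivative is
  d(omega) = sum_{i<j} d(g_{ij}) ∧ dx_i ∧ dx_j = sum_{i<j, k} (∂g_{ij}/∂x_k) dx_k ∧ dx_i ∧ dx_j.
Expand each term, using dx_k ∧ dx_i ∧ dx_j = sgn(permutation) dx_{(a)} ∧ dx_{(b)} ∧ dx_{(c)} with (a < b < c) sorted:
  d(-3*w*z + 3*y^2) includes (∂/∂w)(-3*w*z + 3*y^2) dw = (-3*z) dw, which multiplied by dy ∧ dz gives (-3*z) dy ∧ dz ∧ dw
  d(w*(-2*y + 3*z)) includes (∂/∂z)(w*(-2*y + 3*z)) dz = (3*w) dz, which multiplied by dy ∧ dw gives (-3*w) dy ∧ dz ∧ dw
Collecting like 3-forms: d(omega) = (-3*w - 3*z) dy ∧ dz ∧ dw.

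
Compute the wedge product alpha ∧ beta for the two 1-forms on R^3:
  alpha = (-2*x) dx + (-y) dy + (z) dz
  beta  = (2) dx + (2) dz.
alpha ∧ beta = (-4*x - 2*z) dx ∧ dz + (2*y) dx ∧ dy + (-2*y) dy ∧ dz

Distribute the wedge, using dx_i ∧ dx_j = -dx_j ∧ dx_i and dx_i ∧ dx_i = 0. For each pair (i, j) with i < j, the coefficient of dx_i ∧ dx_j in alpha ∧ beta is (alpha_i * beta_j - alpha_j * beta_i). Collecting: alpha ∧ beta = (-4*x - 2*z) dx ∧ dz + (2*y) dx ∧ dy + (-2*y) dy ∧ dz.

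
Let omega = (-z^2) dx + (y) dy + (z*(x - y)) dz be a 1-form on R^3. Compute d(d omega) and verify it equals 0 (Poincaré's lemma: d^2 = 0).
d(d omega) = 0

Step 1: d omega = sum_{i<j} (∂f_j/∂x_i - ∂f_i/∂x_j) dx_i ∧ dx_j:
  coeff of dx ∧ dy: 0
  coeff of dx ∧ dz: 3*z
  coeff of dy ∧ dz: -z
Step 2: Apply d again to each 2-form coefficient. The only possible 3-form in R^3 is dx ∧ dy ∧ dz, with coefficient
  ∂(coeff of dy∧dz)/∂x - ∂(coeff of dx∧dz)/∂y + ∂(coeff of dx∧dy)/∂z
  = ∂/∂x (-z) - ∂/∂y (3*z) + ∂/∂z (0).
Each of these terms simplifies to sums of mixed partials that cancel in pairs. The result is 0 (by equality of mixed partials for smooth functions — Schwarz / Clairaut).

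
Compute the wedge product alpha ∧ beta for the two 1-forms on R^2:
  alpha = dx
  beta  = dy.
alpha ∧ beta = (1) dx ∧ dy

Distribute the wedge, using dx_i ∧ dx_j = -dx_j ∧ dx_i and dx_i ∧ dx_i = 0. For each pair (i, j) with i < j, the coefficient of dx_i ∧ dx_j in alpha ∧ beta is (alpha_i * beta_j - alpha_j * beta_i). Collecting: alpha ∧ beta = (1) dx ∧ dy.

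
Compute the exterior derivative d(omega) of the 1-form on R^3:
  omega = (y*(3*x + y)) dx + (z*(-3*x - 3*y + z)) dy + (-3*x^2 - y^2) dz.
d(omega) = (-3*x - 2*y - 3*z) dx ∧ dy + (-6*x) dx ∧ dz + (3*x + y - 2*z) dy ∧ dz

For a 1-form omega = sum_i f_i dx_i, the exterior derivative is
  d(omega) = sum_{i < j} (∂f_j/∂x_i - ∂f_i/∂x_j) dx_i ∧ dx_j.
  coefficient of dx ∧ dy: ∂f_2/∂x - ∂f_1/∂y = ∂(z*(-3*x - 3*y + z))/∂x - ∂(y*(3*x + y))/∂y = -3*x - 2*y - 3*z
  coefficient of dx ∧ dz: ∂f_3/∂x - ∂f_1/∂z = ∂(-3*x^2 - y^2)/∂x - ∂(y*(3*x + y))/∂z = -6*x
  coefficient of dy ∧ dz: ∂f_3/∂y - ∂f_2/∂z = ∂(-3*x^2 - y^2)/∂y - ∂(z*(-3*x - 3*y + z))/∂z = 3*x + y - 2*z
Assembling: d(omega) = (-3*x - 2*y - 3*z) dx ∧ dy + (-6*x) dx ∧ dz + (3*x + y - 2*z) dy ∧ dz.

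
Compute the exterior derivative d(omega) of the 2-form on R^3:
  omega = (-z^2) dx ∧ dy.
d(omega) = (-2*z) dx ∧ dy ∧ dz

For a 2-form omega = sum_{i<j} g_{ij} dx_i ∧ dx_j, the exterior derivative is
  d(omega) = sum_{i<j} d(g_{ij}) ∧ dx_i ∧ dx_j = sum_{i<j, k} (∂g_{ij}/∂x_k) dx_k ∧ dx_i ∧ dx_j.
Expand each term, using dx_k ∧ dx_i ∧ dx_j = sgn(permutation) dx_{(a)} ∧ dx_{(b)} ∧ dx_{(c)} with (a < b < c) sorted:
  d(-z^2) includes (∂/∂z)(-z^2) dz = (-2*z) dz, which multiplied by dx ∧ dy gives (-2*z) dx ∧ dy ∧ dz
Collecting like 3-forms: d(omega) = (-2*z) dx ∧ dy ∧ dz.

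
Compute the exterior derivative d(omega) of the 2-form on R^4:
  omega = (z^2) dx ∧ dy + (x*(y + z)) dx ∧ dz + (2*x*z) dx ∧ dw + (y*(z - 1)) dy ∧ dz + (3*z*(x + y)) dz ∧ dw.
d(omega) = (-x + 2*z) dx ∧ dy ∧ dz + (-2*x + 3*z) dx ∧ dz ∧ dw + (3*z) dy ∧ dz ∧ dw

For a 2-form omega = sum_{i<j} g_{ij} dx_i ∧ dx_j, the exterior derivative is
  d(omega) = sum_{i<j} d(g_{ij}) ∧ dx_i ∧ dx_j = sum_{i<j, k} (∂g_{ij}/∂x_k) dx_k ∧ dx_i ∧ dx_j.
Expand each term, using dx_k ∧ dx_i ∧ dx_j = sgn(permutation) dx_{(a)} ∧ dx_{(b)} ∧ dx_{(c)} with (a < b < c) sorted:
  d(z^2) includes (∂/∂z)(z^2) dz = (2*z) dz, which multiplied by dx ∧ dy gives (2*z) dx ∧ dy ∧ dz
  d(x*(y + z)) includes (∂/∂y)(x*(y + z)) dy = (x) dy, which multiplied by dx ∧ dz gives (-x) dx ∧ dy ∧ dz
  d(2*x*z) includes (∂/∂z)(2*x*z) dz = (2*x) dz, which multiplied by dx ∧ dw gives (-2*x) dx ∧ dz ∧ dw
  d(3*z*(x + y)) includes (∂/∂x)(3*z*(x + y)) dx = (3*z) dx, which multiplied by dz ∧ dw gives (3*z) dx ∧ dz ∧ dw
  d(3*z*(x + y)) includes (∂/∂y)(3*z*(x + y)) dy = (3*z) dy, which multiplied by dz ∧ dw gives (3*z) dy ∧ dz ∧ dw
Collecting like 3-forms: d(omega) = (-x + 2*z) dx ∧ dy ∧ dz + (-2*x + 3*z) dx ∧ dz ∧ dw + (3*z) dy ∧ dz ∧ dw.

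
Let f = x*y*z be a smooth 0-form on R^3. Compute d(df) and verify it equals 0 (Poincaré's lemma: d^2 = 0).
d(df) = 0

Step 1: df = sum_i (∂f/∂x_i) dx_i = (y*z) dx + (x*z) dy + (x*y) dz.
Step 2: Apply d again. Using the 1-form formula, the coefficient of dx ∧ dy in d(df) is ∂^2 f/∂x ∂y - ∂^2 f/∂y ∂x = (z) - (z) = 0 (equality of mixed partials for smooth f).
Similarly for dx ∧ dz and dy ∧ dz — all coefficients vanish. So d(df) = 0.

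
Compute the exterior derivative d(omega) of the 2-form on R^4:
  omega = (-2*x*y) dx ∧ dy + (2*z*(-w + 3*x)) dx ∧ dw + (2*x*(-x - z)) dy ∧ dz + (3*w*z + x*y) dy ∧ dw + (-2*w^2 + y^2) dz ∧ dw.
d(omega) = (2*w - 6*x) dx ∧ dz ∧ dw + (-4*x - 2*z) dx ∧ dy ∧ dz + (y) dx ∧ dy ∧ dw + (-3*w + 2*y) dy ∧ dz ∧ dw

For a 2-form omega = sum_{i<j} g_{ij} dx_i ∧ dx_j, the exterior derivative is
  d(omega) = sum_{i<j} d(g_{ij}) ∧ dx_i ∧ dx_j = sum_{i<j, k} (∂g_{ij}/∂x_k) dx_k ∧ dx_i ∧ dx_j.
Expand each term, using dx_k ∧ dx_i ∧ dx_j = sgn(permutation) dx_{(a)} ∧ dx_{(b)} ∧ dx_{(c)} with (a < b < c) sorted:
  d(2*z*(-w + 3*x)) includes (∂/∂z)(2*z*(-w + 3*x)) dz = (-2*w + 6*x) dz, which multiplied by dx ∧ dw gives (2*w - 6*x) dx ∧ dz ∧ dw
  d(2*x*(-x - z)) includes (∂/∂x)(2*x*(-x - z)) dx = (-4*x - 2*z) dx, which multiplied by dy ∧ dz gives (-4*x - 2*z) dx ∧ dy ∧ dz
  d(3*w*z + x*y) includes (∂/∂x)(3*w*z + x*y) dx = (y) dx, which multiplied by dy ∧ dw gives (y) dx ∧ dy ∧ dw
  d(3*w*z + x*y) includes (∂/∂z)(3*w*z + x*y) dz = (3*w) dz, which multiplied by dy ∧ dw gives (-3*w) dy ∧ dz ∧ dw
  d(-2*w^2 + y^2) includes (∂/∂y)(-2*w^2 + y^2) dy = (2*y) dy, which multiplied by dz ∧ dw gives (2*y) dy ∧ dz ∧ dw
Collecting like 3-forms: d(omega) = (2*w - 6*x) dx ∧ dz ∧ dw + (-4*x - 2*z) dx ∧ dy ∧ dz + (y) dx ∧ dy ∧ dw + (-3*w + 2*y) dy ∧ dz ∧ dw.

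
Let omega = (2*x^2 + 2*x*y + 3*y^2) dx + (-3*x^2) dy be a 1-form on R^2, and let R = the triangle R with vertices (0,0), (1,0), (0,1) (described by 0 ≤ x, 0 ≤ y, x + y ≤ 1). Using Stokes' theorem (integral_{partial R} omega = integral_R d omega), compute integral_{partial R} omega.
integral_(partial R) omega = -7/3

Stokes: integral_partial_R omega = integral_R d omega with d omega = (∂Q/∂x - ∂P/∂y) dx ∧ dy.
  ∂Q/∂x = -6*x
  ∂P/∂y = 2*x + 6*y
  integrand = ∂Q/∂x - ∂P/∂y = -8*x - 6*y.
Integrating over R: integral_0^1 integral_0^{1-x} (-8*x - 6*y) dy dx = -7/3.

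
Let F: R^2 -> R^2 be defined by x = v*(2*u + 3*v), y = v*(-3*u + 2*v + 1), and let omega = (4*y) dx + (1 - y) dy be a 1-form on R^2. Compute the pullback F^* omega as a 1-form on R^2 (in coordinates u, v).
F^* omega = (v*(-33*u*v + 22*v^2 + 11*v - 3)) du + (-33*u^2*v - 38*u*v^2 + 14*u*v - 3*u + 40*v^3 + 18*v^2 + 3*v + 1) dv

Using F^*(f dg) = (f ∘ F) d(g ∘ F), substitute each coordinate x_i by F_i(u, v) in f_i, and replace dx_i by d F_i = (∂F_i/∂u) du + (∂F_i/∂v) dv.
  For the x component: f_1(F) = 4*v*(-3*u + 2*v + 1); d F_1 = (2*v) du + (2*u + 6*v) dv
  For the y component: f_2(F) = 3*u*v - 2*v^2 - v + 1; d F_2 = (-3*v) du + (-3*u + 4*v + 1) dv
Combining and collecting du, dv coefficients:
  coeff of du: v*(-33*u*v + 22*v^2 + 11*v - 3)
  coeff of dv: -33*u^2*v - 38*u*v^2 + 14*u*v - 3*u + 40*v^3 + 18*v^2 + 3*v + 1
F^* omega = (v*(-33*u*v + 22*v^2 + 11*v - 3)) du + (-33*u^2*v - 38*u*v^2 + 14*u*v - 3*u + 40*v^3 + 18*v^2 + 3*v + 1) dv.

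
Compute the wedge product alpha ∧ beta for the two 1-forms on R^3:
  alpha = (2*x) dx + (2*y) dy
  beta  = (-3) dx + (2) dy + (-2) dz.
alpha ∧ beta = (4*x + 6*y) dx ∧ dy + (-4*x) dx ∧ dz + (-4*y) dy ∧ dz

Distribute the wedge, using dx_i ∧ dx_j = -dx_j ∧ dx_i and dx_i ∧ dx_i = 0. For each pair (i, j) with i < j, the coefficient of dx_i ∧ dx_j in alpha ∧ beta is (alpha_i * beta_j - alpha_j * beta_i). Collecting: alpha ∧ beta = (4*x + 6*y) dx ∧ dy + (-4*x) dx ∧ dz + (-4*y) dy ∧ dz.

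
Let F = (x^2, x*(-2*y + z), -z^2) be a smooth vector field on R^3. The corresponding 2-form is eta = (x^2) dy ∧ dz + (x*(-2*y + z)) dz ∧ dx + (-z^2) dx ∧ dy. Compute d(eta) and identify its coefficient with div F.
d(eta) = (-2*z) dx ∧ dy ∧ dz; div F = -2*z

For a 2-form in R^3 of the form above, applying d gives a 3-form with coefficient ∂P/∂x + ∂Q/∂y + ∂R/∂z:
  ∂P/∂x = 2*x
  ∂Q/∂y = -2*x
  ∂R/∂z = -2*z
Sum = -2*z, which is exactly div F.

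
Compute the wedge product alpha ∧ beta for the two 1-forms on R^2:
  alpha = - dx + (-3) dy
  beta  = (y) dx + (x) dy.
alpha ∧ beta = (-x + 3*y) dx ∧ dy

Distribute the wedge, using dx_i ∧ dx_j = -dx_j ∧ dx_i and dx_i ∧ dx_i = 0. For each pair (i, j) with i < j, the coefficient of dx_i ∧ dx_j in alpha ∧ beta is (alpha_i * beta_j - alpha_j * beta_i). Collecting: alpha ∧ beta = (-x + 3*y) dx ∧ dy.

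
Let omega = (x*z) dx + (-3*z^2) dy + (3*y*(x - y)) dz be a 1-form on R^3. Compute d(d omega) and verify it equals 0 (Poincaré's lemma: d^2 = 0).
d(d omega) = 0

Step 1: d omega = sum_{i<j} (∂f_j/∂x_i - ∂f_i/∂x_j) dx_i ∧ dx_j:
  coeff of dx ∧ dy: 0
  coeff of dx ∧ dz: -x + 3*y
  coeff of dy ∧ dz: 3*x - 6*y + 6*z
Step 2: Apply d again to each 2-form coefficient. The only possible 3-form in R^3 is dx ∧ dy ∧ dz, with coefficient
  ∂(coeff of dy∧dz)/∂x - ∂(coeff of dx∧dz)/∂y + ∂(coeff of dx∧dy)/∂z
  = ∂/∂x (3*x - 6*y + 6*z) - ∂/∂y (-x + 3*y) + ∂/∂z (0).
Each of these terms simplifies to sums of mixed partials that cancel in pairs. The result is 0 (by equality of mixed partials for smooth functions — Schwarz / Clairaut).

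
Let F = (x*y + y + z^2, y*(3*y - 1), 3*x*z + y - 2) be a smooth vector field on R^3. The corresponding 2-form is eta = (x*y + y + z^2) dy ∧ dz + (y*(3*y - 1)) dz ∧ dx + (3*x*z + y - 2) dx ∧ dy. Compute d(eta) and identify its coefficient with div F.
d(eta) = (3*x + 7*y - 1) dx ∧ dy ∧ dz; div F = 3*x + 7*y - 1

For a 2-form in R^3 of the form above, applying d gives a 3-form with coefficient ∂P/∂x + ∂Q/∂y + ∂R/∂z:
  ∂P/∂x = y
  ∂Q/∂y = 6*y - 1
  ∂R/∂z = 3*x
Sum = 3*x + 7*y - 1, which is exactly div F.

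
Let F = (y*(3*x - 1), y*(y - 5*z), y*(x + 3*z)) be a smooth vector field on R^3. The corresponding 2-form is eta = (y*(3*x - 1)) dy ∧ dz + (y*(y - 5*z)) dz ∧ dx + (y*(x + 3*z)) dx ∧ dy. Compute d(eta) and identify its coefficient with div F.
d(eta) = (8*y - 5*z) dx ∧ dy ∧ dz; div F = 8*y - 5*z

For a 2-form in R^3 of the form above, applying d gives a 3-form with coefficient ∂P/∂x + ∂Q/∂y + ∂R/∂z:
  ∂P/∂x = 3*y
  ∂Q/∂y = 2*y - 5*z
  ∂R/∂z = 3*y
Sum = 8*y - 5*z, which is exactly div F.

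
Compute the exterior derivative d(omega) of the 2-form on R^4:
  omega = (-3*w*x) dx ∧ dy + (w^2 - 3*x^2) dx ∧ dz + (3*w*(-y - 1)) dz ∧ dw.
d(omega) = (-3*x) dx ∧ dy ∧ dw + (2*w) dx ∧ dz ∧ dw + (-3*w) dy ∧ dz ∧ dw

For a 2-form omega = sum_{i<j} g_{ij} dx_i ∧ dx_j, the exterior derivative is
  d(omega) = sum_{i<j} d(g_{ij}) ∧ dx_i ∧ dx_j = sum_{i<j, k} (∂g_{ij}/∂x_k) dx_k ∧ dx_i ∧ dx_j.
Expand each term, using dx_k ∧ dx_i ∧ dx_j = sgn(permutation) dx_{(a)} ∧ dx_{(b)} ∧ dx_{(c)} with (a < b < c) sorted:
  d(-3*w*x) includes (∂/∂w)(-3*w*x) dw = (-3*x) dw, which multiplied by dx ∧ dy gives (-3*x) dx ∧ dy ∧ dw
  d(w^2 - 3*x^2) includes (∂/∂w)(w^2 - 3*x^2) dw = (2*w) dw, which multiplied by dx ∧ dz gives (2*w) dx ∧ dz ∧ dw
  d(3*w*(-y - 1)) includes (∂/∂y)(3*w*(-y - 1)) dy = (-3*w) dy, which multiplied by dz ∧ dw gives (-3*w) dy ∧ dz ∧ dw
Collecting like 3-forms: d(omega) = (-3*x) dx ∧ dy ∧ dw + (2*w) dx ∧ dz ∧ dw + (-3*w) dy ∧ dz ∧ dw.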